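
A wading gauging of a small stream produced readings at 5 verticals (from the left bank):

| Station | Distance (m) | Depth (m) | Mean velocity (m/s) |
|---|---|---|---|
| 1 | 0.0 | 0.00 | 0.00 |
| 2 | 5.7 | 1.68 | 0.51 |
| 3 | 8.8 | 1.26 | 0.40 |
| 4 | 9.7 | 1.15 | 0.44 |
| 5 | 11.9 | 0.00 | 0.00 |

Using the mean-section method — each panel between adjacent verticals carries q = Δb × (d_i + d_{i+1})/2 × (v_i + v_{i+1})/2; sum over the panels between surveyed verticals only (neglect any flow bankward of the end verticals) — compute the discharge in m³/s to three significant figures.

Panel 1-2: Δb = 5.7 m, d̄ = (0.00+1.68)/2 = 0.84, v̄ = (0.00+0.51)/2 = 0.255 → q = 5.7×0.84×0.255 = 1.221 m³/s
Panel 2-3: Δb = 3.1 m, d̄ = (1.68+1.26)/2 = 1.47, v̄ = (0.51+0.40)/2 = 0.455 → q = 3.1×1.47×0.455 = 2.073 m³/s
Panel 3-4: Δb = 0.9 m, d̄ = (1.26+1.15)/2 = 1.205, v̄ = (0.40+0.44)/2 = 0.42 → q = 0.9×1.205×0.42 = 0.4555 m³/s
Panel 4-5: Δb = 2.2 m, d̄ = (1.15+0.00)/2 = 0.575, v̄ = (0.44+0.00)/2 = 0.22 → q = 2.2×0.575×0.22 = 0.2783 m³/s
Q = Σ q = 4.028 m³/s

4.03 m³/s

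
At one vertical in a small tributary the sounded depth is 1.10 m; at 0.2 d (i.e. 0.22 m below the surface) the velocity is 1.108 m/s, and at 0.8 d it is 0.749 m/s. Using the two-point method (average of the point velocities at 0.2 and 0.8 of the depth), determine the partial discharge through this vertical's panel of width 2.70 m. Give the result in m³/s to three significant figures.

2.76 m³/s

v̄ = (1.108 + 0.749) / 2 = 0.9285 m/s
q = v̄ × d × w = 0.9285 × 1.10 × 2.70 = 2.758 m³/s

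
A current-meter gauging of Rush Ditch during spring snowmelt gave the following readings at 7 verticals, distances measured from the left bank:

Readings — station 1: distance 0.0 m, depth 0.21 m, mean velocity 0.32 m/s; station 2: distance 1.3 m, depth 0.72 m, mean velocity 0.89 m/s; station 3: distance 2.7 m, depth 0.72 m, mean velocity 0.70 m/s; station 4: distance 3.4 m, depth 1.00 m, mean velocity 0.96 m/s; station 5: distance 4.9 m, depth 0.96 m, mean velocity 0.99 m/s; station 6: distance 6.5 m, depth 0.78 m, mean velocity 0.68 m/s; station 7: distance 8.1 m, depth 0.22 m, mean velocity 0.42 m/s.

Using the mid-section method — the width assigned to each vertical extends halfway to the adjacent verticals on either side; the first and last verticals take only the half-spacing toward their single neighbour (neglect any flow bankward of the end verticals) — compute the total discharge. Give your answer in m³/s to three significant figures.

4.89 m³/s

w_1 = (1.3 − 0.0)/2 = 0.65 m; q_1 = 0.32 × 0.21 × 0.65 = 0.04368 m³/s
w_2 = (2.7 − 0.0)/2 = 1.35 m; q_2 = 0.89 × 0.72 × 1.35 = 0.8651 m³/s
w_3 = (3.4 − 1.3)/2 = 1.05 m; q_3 = 0.70 × 0.72 × 1.05 = 0.5292 m³/s
w_4 = (4.9 − 2.7)/2 = 1.1 m; q_4 = 0.96 × 1.00 × 1.1 = 1.056 m³/s
w_5 = (6.5 − 3.4)/2 = 1.55 m; q_5 = 0.99 × 0.96 × 1.55 = 1.473 m³/s
w_6 = (8.1 − 4.9)/2 = 1.6 m; q_6 = 0.68 × 0.78 × 1.6 = 0.8486 m³/s
w_7 = (8.1 − 6.5)/2 = 0.8 m; q_7 = 0.42 × 0.22 × 0.8 = 0.07392 m³/s
Q = Σ qᵢ = 4.890 m³/s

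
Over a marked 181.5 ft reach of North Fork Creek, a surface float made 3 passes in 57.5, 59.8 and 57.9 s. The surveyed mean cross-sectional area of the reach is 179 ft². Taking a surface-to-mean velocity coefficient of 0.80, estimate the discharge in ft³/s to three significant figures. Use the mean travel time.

445 ft³/s

t̄ = (57.5 + 59.8 + 57.9) / 3 = 58.4 s
v_surface = L / t̄ = 181.5 / 58.4 = 3.108 ft/s
v_mean = 0.80 × 3.108 = 2.486 ft/s
Q = A × v_mean = 179 × 2.486 = 445.0 ft³/s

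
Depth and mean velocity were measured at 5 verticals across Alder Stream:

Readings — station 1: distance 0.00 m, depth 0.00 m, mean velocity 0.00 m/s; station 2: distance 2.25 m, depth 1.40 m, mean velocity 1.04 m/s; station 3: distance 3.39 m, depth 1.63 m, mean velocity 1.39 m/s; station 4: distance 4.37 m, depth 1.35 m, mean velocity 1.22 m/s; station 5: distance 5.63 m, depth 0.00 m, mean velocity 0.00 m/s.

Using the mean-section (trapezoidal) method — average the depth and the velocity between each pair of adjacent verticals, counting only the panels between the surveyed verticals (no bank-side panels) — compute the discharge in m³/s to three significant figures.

5.34 m³/s

Panel 1-2: Δb = 2.25 m, d̄ = (0.00+1.40)/2 = 0.7, v̄ = (0.00+1.04)/2 = 0.52 → q = 2.25×0.7×0.52 = 0.8190 m³/s
Panel 2-3: Δb = 1.14 m, d̄ = (1.40+1.63)/2 = 1.515, v̄ = (1.04+1.39)/2 = 1.215 → q = 1.14×1.515×1.215 = 2.098 m³/s
Panel 3-4: Δb = 0.98 m, d̄ = (1.63+1.35)/2 = 1.49, v̄ = (1.39+1.22)/2 = 1.305 → q = 0.98×1.49×1.305 = 1.906 m³/s
Panel 4-5: Δb = 1.26 m, d̄ = (1.35+0.00)/2 = 0.675, v̄ = (1.22+0.00)/2 = 0.61 → q = 1.26×0.675×0.61 = 0.5188 m³/s
Q = Σ q = 5.342 m³/s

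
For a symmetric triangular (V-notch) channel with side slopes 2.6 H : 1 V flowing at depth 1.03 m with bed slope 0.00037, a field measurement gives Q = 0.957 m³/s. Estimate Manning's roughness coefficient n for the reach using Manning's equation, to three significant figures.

A = z·y² = 2.6×1.03² = 2.758 m²
P = 2y√(1+z²) = 2×1.03×√(1+2.6²) = 5.738 m
R = A/P = 2.758/5.738 = 0.4807 m
n = (1/Q)·A·R^(2/3)·S^(1/2) = (1/0.957) × 2.758 × 0.6136 × 0.01924 = 0.03402

0.0340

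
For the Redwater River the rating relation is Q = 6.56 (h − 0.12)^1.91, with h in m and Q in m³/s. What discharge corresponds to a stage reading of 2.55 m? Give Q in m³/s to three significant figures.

Q = 6.56 × (2.55 − 0.12)^1.91 = 6.56 × 2.43^1.91 = 35.76 m³/s

35.8 m³/s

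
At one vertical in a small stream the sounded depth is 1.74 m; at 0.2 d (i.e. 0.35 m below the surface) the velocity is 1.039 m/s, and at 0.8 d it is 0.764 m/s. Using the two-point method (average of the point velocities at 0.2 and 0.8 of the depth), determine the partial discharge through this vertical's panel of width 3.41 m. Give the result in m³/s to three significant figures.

5.35 m³/s

v̄ = (1.039 + 0.764) / 2 = 0.9015 m/s
q = v̄ × d × w = 0.9015 × 1.74 × 3.41 = 5.349 m³/s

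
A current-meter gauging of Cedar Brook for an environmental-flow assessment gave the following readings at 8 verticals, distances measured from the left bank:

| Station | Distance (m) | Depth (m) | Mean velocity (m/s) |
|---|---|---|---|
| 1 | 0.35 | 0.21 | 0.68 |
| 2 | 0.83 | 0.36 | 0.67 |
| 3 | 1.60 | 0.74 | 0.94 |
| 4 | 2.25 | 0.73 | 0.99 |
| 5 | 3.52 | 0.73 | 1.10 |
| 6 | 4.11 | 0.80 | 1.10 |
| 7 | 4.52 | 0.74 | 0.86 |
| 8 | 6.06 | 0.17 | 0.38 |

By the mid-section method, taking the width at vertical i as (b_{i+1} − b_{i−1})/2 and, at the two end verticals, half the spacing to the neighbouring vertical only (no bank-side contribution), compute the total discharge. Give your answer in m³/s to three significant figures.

3.23 m³/s

w_1 = (0.83 − 0.35)/2 = 0.24 m; q_1 = 0.68 × 0.21 × 0.24 = 0.03427 m³/s
w_2 = (1.60 − 0.35)/2 = 0.625 m; q_2 = 0.67 × 0.36 × 0.625 = 0.1508 m³/s
w_3 = (2.25 − 0.83)/2 = 0.71 m; q_3 = 0.94 × 0.74 × 0.71 = 0.4939 m³/s
w_4 = (3.52 − 1.60)/2 = 0.96 m; q_4 = 0.99 × 0.73 × 0.96 = 0.6938 m³/s
w_5 = (4.11 − 2.25)/2 = 0.93 m; q_5 = 1.10 × 0.73 × 0.93 = 0.7468 m³/s
w_6 = (4.52 − 3.52)/2 = 0.5 m; q_6 = 1.10 × 0.80 × 0.5 = 0.4400 m³/s
w_7 = (6.06 − 4.11)/2 = 0.975 m; q_7 = 0.86 × 0.74 × 0.975 = 0.6205 m³/s
w_8 = (6.06 − 4.52)/2 = 0.77 m; q_8 = 0.38 × 0.17 × 0.77 = 0.04974 m³/s
Q = Σ qᵢ = 3.230 m³/s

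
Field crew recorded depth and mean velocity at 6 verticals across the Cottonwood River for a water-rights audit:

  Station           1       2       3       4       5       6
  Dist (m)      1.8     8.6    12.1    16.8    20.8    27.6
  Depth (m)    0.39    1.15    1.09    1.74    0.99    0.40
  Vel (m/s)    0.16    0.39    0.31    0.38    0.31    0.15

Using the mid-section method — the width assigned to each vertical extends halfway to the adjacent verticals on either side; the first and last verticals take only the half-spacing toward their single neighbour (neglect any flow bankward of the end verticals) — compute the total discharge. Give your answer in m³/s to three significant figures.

8.64 m³/s

w_1 = (8.6 − 1.8)/2 = 3.4 m; q_1 = 0.16 × 0.39 × 3.4 = 0.2122 m³/s
w_2 = (12.1 − 1.8)/2 = 5.15 m; q_2 = 0.39 × 1.15 × 5.15 = 2.310 m³/s
w_3 = (16.8 − 8.6)/2 = 4.1 m; q_3 = 0.31 × 1.09 × 4.1 = 1.385 m³/s
w_4 = (20.8 − 12.1)/2 = 4.35 m; q_4 = 0.38 × 1.74 × 4.35 = 2.876 m³/s
w_5 = (27.6 − 16.8)/2 = 5.4 m; q_5 = 0.31 × 0.99 × 5.4 = 1.657 m³/s
w_6 = (27.6 − 20.8)/2 = 3.4 m; q_6 = 0.15 × 0.40 × 3.4 = 0.2040 m³/s
Q = Σ qᵢ = 8.645 m³/s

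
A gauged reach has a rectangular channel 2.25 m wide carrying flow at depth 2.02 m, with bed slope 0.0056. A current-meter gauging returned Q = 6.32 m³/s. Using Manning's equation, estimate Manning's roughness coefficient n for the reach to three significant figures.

A = b·y = 2.25 × 2.02 = 4.545 m²
P = b + 2y = 2.25 + 2×2.02 = 6.290 m
R = A/P = 4.545/6.290 = 0.7226 m
n = (1/Q)·A·R^(2/3)·S^(1/2) = (1/6.32) × 4.545 × 0.8052 × 0.07483 = 0.04333

0.0433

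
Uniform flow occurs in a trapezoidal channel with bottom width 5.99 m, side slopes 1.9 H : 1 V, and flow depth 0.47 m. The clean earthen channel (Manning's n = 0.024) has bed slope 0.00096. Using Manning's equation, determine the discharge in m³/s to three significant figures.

A = (b + z·y)·y = (5.99 + 1.9×0.47)×0.47 = 3.235 m²
P = b + 2y√(1+z²) = 5.99 + 2×0.47×√(1+1.9²) = 8.008 m
R = A/P = 3.235/8.008 = 0.4040 m
Q = (1/n)·A·R^(2/3)·S^(1/2) = (1/0.024) × 3.235 × 0.4040^(2/3) × 0.00096^(1/2) = 2.282 m³/s

2.28 m³/s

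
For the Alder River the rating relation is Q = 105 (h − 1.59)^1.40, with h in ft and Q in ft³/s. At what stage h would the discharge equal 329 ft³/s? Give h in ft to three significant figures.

h − h₀ = (Q/C)^(1/b) = (329/105)^(1/1.40) = 2.261 ft
h = 1.59 + 2.261 = 3.851 ft

3.85 ft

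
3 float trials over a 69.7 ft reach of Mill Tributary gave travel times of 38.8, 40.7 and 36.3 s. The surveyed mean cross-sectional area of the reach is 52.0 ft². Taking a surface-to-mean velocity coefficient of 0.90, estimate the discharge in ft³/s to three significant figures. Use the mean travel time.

t̄ = (38.8 + 40.7 + 36.3) / 3 = 38.6 s
v_surface = L / t̄ = 69.7 / 38.6 = 1.806 ft/s
v_mean = 0.90 × 1.806 = 1.625 ft/s
Q = A × v_mean = 52.0 × 1.625 = 84.51 ft³/s

84.5 ft³/s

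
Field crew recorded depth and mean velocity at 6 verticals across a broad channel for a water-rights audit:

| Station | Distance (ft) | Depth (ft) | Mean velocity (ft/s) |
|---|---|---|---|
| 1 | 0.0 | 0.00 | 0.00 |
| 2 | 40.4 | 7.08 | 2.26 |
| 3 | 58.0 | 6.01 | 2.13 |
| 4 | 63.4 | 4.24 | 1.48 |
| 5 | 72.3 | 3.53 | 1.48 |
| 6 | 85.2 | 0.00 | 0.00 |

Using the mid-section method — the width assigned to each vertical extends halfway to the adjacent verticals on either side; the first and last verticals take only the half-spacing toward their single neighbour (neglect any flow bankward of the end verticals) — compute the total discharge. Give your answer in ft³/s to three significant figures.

w_2 = (58.0 − 0.0)/2 = 29 ft; q_2 = 2.26 × 7.08 × 29 = 464.0 ft³/s
w_3 = (63.4 − 40.4)/2 = 11.5 ft; q_3 = 2.13 × 6.01 × 11.5 = 147.2 ft³/s
w_4 = (72.3 − 58.0)/2 = 7.15 ft; q_4 = 1.48 × 4.24 × 7.15 = 44.87 ft³/s
w_5 = (85.2 − 63.4)/2 = 10.9 ft; q_5 = 1.48 × 3.53 × 10.9 = 56.95 ft³/s
Stations 1, 6 contribute zero (depth or velocity is 0).
Q = Σ qᵢ = 713.1 ft³/s

713 ft³/s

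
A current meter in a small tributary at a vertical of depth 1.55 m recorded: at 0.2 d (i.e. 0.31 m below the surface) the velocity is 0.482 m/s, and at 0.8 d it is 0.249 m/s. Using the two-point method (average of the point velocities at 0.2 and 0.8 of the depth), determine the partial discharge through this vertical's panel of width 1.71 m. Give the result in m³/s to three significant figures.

0.969 m³/s

v̄ = (0.482 + 0.249) / 2 = 0.3655 m/s
q = v̄ × d × w = 0.3655 × 1.55 × 1.71 = 0.9688 m³/s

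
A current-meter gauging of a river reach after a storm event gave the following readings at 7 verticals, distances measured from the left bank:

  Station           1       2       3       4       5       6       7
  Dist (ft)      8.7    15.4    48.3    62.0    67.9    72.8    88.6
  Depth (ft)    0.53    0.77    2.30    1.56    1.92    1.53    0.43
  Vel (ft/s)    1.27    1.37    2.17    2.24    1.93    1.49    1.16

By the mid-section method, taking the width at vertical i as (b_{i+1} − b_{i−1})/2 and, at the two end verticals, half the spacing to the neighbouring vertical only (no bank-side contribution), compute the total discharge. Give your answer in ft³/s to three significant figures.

w_1 = (15.4 − 8.7)/2 = 3.35 ft; q_1 = 1.27 × 0.53 × 3.35 = 2.255 ft³/s
w_2 = (48.3 − 8.7)/2 = 19.8 ft; q_2 = 1.37 × 0.77 × 19.8 = 20.89 ft³/s
w_3 = (62.0 − 15.4)/2 = 23.3 ft; q_3 = 2.17 × 2.30 × 23.3 = 116.3 ft³/s
w_4 = (67.9 − 48.3)/2 = 9.8 ft; q_4 = 2.24 × 1.56 × 9.8 = 34.25 ft³/s
w_5 = (72.8 − 62.0)/2 = 5.4 ft; q_5 = 1.93 × 1.92 × 5.4 = 20.01 ft³/s
w_6 = (88.6 − 67.9)/2 = 10.35 ft; q_6 = 1.49 × 1.53 × 10.35 = 23.59 ft³/s
w_7 = (88.6 − 72.8)/2 = 7.9 ft; q_7 = 1.16 × 0.43 × 7.9 = 3.941 ft³/s
Q = Σ qᵢ = 221.2 ft³/s

221 ft³/s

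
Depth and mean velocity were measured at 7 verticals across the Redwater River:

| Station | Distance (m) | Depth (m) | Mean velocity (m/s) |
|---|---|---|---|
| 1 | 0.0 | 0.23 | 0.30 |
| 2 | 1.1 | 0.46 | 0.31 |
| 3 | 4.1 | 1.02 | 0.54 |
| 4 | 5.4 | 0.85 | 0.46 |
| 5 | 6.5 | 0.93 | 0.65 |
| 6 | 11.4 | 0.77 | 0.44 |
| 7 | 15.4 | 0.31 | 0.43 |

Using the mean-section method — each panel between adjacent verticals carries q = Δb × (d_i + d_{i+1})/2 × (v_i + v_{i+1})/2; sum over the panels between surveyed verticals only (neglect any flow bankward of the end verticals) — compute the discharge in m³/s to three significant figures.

Panel 1-2: Δb = 1.1 m, d̄ = (0.23+0.46)/2 = 0.345, v̄ = (0.30+0.31)/2 = 0.305 → q = 1.1×0.345×0.305 = 0.1157 m³/s
Panel 2-3: Δb = 3 m, d̄ = (0.46+1.02)/2 = 0.74, v̄ = (0.31+0.54)/2 = 0.425 → q = 3×0.74×0.425 = 0.9435 m³/s
Panel 3-4: Δb = 1.3 m, d̄ = (1.02+0.85)/2 = 0.935, v̄ = (0.54+0.46)/2 = 0.5 → q = 1.3×0.935×0.5 = 0.6078 m³/s
Panel 4-5: Δb = 1.1 m, d̄ = (0.85+0.93)/2 = 0.89, v̄ = (0.46+0.65)/2 = 0.555 → q = 1.1×0.89×0.555 = 0.5433 m³/s
Panel 5-6: Δb = 4.9 m, d̄ = (0.93+0.77)/2 = 0.85, v̄ = (0.65+0.44)/2 = 0.545 → q = 4.9×0.85×0.545 = 2.270 m³/s
Panel 6-7: Δb = 4 m, d̄ = (0.77+0.31)/2 = 0.54, v̄ = (0.44+0.43)/2 = 0.435 → q = 4×0.54×0.435 = 0.9396 m³/s
Q = Σ q = 5.420 m³/s

5.42 m³/s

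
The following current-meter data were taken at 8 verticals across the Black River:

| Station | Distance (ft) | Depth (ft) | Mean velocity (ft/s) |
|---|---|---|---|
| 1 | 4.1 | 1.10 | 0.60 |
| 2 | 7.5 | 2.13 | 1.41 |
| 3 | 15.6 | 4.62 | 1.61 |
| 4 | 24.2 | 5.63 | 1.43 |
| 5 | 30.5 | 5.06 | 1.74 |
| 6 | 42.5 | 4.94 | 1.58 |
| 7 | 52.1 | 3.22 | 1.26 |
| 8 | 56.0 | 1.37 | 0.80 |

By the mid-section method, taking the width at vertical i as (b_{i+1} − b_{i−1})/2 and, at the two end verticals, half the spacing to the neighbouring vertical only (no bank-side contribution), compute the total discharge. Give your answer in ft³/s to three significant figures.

w_1 = (7.5 − 4.1)/2 = 1.7 ft; q_1 = 0.60 × 1.10 × 1.7 = 1.122 ft³/s
w_2 = (15.6 − 4.1)/2 = 5.75 ft; q_2 = 1.41 × 2.13 × 5.75 = 17.27 ft³/s
w_3 = (24.2 − 7.5)/2 = 8.35 ft; q_3 = 1.61 × 4.62 × 8.35 = 62.11 ft³/s
w_4 = (30.5 − 15.6)/2 = 7.45 ft; q_4 = 1.43 × 5.63 × 7.45 = 59.98 ft³/s
w_5 = (42.5 − 24.2)/2 = 9.15 ft; q_5 = 1.74 × 5.06 × 9.15 = 80.56 ft³/s
w_6 = (52.1 − 30.5)/2 = 10.8 ft; q_6 = 1.58 × 4.94 × 10.8 = 84.30 ft³/s
w_7 = (56.0 − 42.5)/2 = 6.75 ft; q_7 = 1.26 × 3.22 × 6.75 = 27.39 ft³/s
w_8 = (56.0 − 52.1)/2 = 1.95 ft; q_8 = 0.80 × 1.37 × 1.95 = 2.137 ft³/s
Q = Σ qᵢ = 334.9 ft³/s

335 ft³/s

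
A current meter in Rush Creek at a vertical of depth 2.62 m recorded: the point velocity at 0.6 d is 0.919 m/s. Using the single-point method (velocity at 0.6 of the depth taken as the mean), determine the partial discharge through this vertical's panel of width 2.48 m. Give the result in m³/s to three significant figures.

v̄ = v₀.₆ = 0.919 m/s
q = v̄ × d × w = 0.9190 × 2.62 × 2.48 = 5.971 m³/s

5.97 m³/s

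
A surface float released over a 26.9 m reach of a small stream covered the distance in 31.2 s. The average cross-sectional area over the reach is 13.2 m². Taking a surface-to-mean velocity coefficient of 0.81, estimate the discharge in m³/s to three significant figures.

9.22 m³/s

v_surface = L / t̄ = 26.9 / 31.2 = 0.8622 m/s
v_mean = 0.81 × 0.8622 = 0.6984 m/s
Q = A × v_mean = 13.2 × 0.6984 = 9.218 m³/s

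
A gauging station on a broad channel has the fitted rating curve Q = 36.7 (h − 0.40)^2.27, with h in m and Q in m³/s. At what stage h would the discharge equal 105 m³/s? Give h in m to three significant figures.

1.99 m

h − h₀ = (Q/C)^(1/b) = (105/36.7)^(1/2.27) = 1.589 m
h = 0.40 + 1.589 = 1.989 m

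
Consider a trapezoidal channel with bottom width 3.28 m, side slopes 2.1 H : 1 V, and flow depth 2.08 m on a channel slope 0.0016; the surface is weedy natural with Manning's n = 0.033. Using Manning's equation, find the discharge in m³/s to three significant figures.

22.1 m³/s

A = (b + z·y)·y = (3.28 + 2.1×2.08)×2.08 = 15.91 m²
P = b + 2y√(1+z²) = 3.28 + 2×2.08×√(1+2.1²) = 12.96 m
R = A/P = 15.91/12.96 = 1.228 m
Q = (1/n)·A·R^(2/3)·S^(1/2) = (1/0.033) × 15.91 × 1.228^(2/3) × 0.0016^(1/2) = 22.11 m³/s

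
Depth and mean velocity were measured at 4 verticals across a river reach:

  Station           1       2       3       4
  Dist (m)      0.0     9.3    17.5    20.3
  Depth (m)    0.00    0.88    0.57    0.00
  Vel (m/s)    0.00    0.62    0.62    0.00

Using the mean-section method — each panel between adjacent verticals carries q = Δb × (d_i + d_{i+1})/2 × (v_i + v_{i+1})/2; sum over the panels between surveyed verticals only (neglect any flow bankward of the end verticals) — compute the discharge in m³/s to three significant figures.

Panel 1-2: Δb = 9.3 m, d̄ = (0.00+0.88)/2 = 0.44, v̄ = (0.00+0.62)/2 = 0.31 → q = 9.3×0.44×0.31 = 1.269 m³/s
Panel 2-3: Δb = 8.2 m, d̄ = (0.88+0.57)/2 = 0.725, v̄ = (0.62+0.62)/2 = 0.62 → q = 8.2×0.725×0.62 = 3.686 m³/s
Panel 3-4: Δb = 2.8 m, d̄ = (0.57+0.00)/2 = 0.285, v̄ = (0.62+0.00)/2 = 0.31 → q = 2.8×0.285×0.31 = 0.2474 m³/s
Q = Σ q = 5.202 m³/s

5.20 m³/s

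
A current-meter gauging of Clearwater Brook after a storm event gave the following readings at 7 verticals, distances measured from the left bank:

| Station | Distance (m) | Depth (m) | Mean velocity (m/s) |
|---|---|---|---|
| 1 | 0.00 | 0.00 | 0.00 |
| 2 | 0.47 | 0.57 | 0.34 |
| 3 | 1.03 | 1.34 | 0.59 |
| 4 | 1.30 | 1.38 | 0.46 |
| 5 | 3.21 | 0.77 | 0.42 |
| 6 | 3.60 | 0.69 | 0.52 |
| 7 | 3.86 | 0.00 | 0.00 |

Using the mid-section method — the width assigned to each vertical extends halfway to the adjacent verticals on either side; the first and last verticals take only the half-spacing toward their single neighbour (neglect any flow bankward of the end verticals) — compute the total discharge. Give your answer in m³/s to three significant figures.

w_2 = (1.03 − 0.00)/2 = 0.515 m; q_2 = 0.34 × 0.57 × 0.515 = 0.09981 m³/s
w_3 = (1.30 − 0.47)/2 = 0.415 m; q_3 = 0.59 × 1.34 × 0.415 = 0.3281 m³/s
w_4 = (3.21 − 1.03)/2 = 1.09 m; q_4 = 0.46 × 1.38 × 1.09 = 0.6919 m³/s
w_5 = (3.60 − 1.30)/2 = 1.15 m; q_5 = 0.42 × 0.77 × 1.15 = 0.3719 m³/s
w_6 = (3.86 − 3.21)/2 = 0.325 m; q_6 = 0.52 × 0.69 × 0.325 = 0.1166 m³/s
Stations 1, 7 contribute zero (depth or velocity is 0).
Q = Σ qᵢ = 1.608 m³/s

1.61 m³/s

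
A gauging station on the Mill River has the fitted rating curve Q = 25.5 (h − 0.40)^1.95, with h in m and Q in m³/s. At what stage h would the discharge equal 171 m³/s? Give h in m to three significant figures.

h − h₀ = (Q/C)^(1/b) = (171/25.5)^(1/1.95) = 2.654 m
h = 0.40 + 2.654 = 3.054 m

3.05 m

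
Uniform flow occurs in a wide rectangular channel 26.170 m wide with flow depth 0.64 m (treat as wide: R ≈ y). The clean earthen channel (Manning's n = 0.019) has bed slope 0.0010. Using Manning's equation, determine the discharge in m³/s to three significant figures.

20.7 m³/s

A = b·y = 26.170 × 0.64 = 16.75 m²
Wide channel: R ≈ y = 0.64 m
Q = (1/n)·A·R^(2/3)·S^(1/2) = (1/0.019) × 16.75 × 0.6400^(2/3) × 0.0010^(1/2) = 20.70 m³/s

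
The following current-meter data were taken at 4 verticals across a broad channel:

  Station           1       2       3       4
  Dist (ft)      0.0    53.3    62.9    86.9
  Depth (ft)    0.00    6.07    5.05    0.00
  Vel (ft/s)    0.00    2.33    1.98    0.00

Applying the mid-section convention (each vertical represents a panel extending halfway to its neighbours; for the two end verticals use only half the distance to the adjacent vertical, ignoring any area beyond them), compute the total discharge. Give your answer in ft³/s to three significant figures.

w_2 = (62.9 − 0.0)/2 = 31.45 ft; q_2 = 2.33 × 6.07 × 31.45 = 444.8 ft³/s
w_3 = (86.9 − 53.3)/2 = 16.8 ft; q_3 = 1.98 × 5.05 × 16.8 = 168.0 ft³/s
Stations 1, 4 contribute zero (depth or velocity is 0).
Q = Σ qᵢ = 612.8 ft³/s

613 ft³/s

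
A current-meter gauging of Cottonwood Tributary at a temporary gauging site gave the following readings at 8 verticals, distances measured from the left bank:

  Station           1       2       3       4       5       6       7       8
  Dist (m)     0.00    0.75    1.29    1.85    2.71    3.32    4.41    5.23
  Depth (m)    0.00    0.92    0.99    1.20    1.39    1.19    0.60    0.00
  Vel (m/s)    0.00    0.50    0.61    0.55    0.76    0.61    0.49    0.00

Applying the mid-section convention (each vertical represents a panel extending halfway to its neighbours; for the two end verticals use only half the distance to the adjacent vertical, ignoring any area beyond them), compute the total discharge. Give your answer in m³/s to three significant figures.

w_2 = (1.29 − 0.00)/2 = 0.645 m; q_2 = 0.50 × 0.92 × 0.645 = 0.2967 m³/s
w_3 = (1.85 − 0.75)/2 = 0.55 m; q_3 = 0.61 × 0.99 × 0.55 = 0.3321 m³/s
w_4 = (2.71 − 1.29)/2 = 0.71 m; q_4 = 0.55 × 1.20 × 0.71 = 0.4686 m³/s
w_5 = (3.32 − 1.85)/2 = 0.735 m; q_5 = 0.76 × 1.39 × 0.735 = 0.7765 m³/s
w_6 = (4.41 − 2.71)/2 = 0.85 m; q_6 = 0.61 × 1.19 × 0.85 = 0.6170 m³/s
w_7 = (5.23 − 3.32)/2 = 0.955 m; q_7 = 0.49 × 0.60 × 0.955 = 0.2808 m³/s
Stations 1, 8 contribute zero (depth or velocity is 0).
Q = Σ qᵢ = 2.772 m³/s

2.77 m³/s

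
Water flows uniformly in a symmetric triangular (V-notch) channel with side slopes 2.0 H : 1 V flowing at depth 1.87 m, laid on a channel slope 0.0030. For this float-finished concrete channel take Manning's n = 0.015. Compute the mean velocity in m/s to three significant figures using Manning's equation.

3.24 m/s

A = z·y² = 2.0×1.87² = 6.994 m²
P = 2y√(1+z²) = 2×1.87×√(1+2.0²) = 8.363 m
R = A/P = 6.994/8.363 = 0.8363 m
Q = (1/n)·A·R^(2/3)·S^(1/2) = (1/0.015) × 6.994 × 0.8363^(2/3) × 0.0030^(1/2) = 22.67 m³/s
V = Q/A = 22.67/6.994 = 3.241 m/s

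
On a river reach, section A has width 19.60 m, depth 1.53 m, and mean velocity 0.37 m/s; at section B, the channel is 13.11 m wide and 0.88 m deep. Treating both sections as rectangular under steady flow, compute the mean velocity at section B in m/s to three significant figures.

0.962 m/s

Q = A₁V₁ = (19.60×1.53) × 0.37 = 11.10 m³/s
A₂ = 13.11 × 0.88 = 11.54 m²
V₂ = Q/A₂ = 11.10/11.54 = 0.9618 m/s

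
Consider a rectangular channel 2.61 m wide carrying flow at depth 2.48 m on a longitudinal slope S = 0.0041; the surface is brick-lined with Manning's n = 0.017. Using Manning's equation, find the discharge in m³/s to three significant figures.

A = b·y = 2.61 × 2.48 = 6.473 m²
P = b + 2y = 2.61 + 2×2.48 = 7.570 m
R = A/P = 6.473/7.570 = 0.8551 m
Q = (1/n)·A·R^(2/3)·S^(1/2) = (1/0.017) × 6.473 × 0.8551^(2/3) × 0.0041^(1/2) = 21.96 m³/s

22.0 m³/s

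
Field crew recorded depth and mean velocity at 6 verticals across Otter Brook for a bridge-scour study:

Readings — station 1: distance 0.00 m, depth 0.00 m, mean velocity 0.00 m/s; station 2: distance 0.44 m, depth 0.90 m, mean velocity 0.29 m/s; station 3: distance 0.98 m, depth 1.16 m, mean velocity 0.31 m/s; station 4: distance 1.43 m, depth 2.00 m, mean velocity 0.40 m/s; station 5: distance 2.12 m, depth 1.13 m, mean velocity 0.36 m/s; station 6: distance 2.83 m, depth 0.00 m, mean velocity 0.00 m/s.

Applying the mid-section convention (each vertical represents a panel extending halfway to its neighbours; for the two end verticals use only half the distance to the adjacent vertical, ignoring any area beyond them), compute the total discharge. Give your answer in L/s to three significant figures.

w_2 = (0.98 − 0.00)/2 = 0.49 m; q_2 = 0.29 × 0.90 × 0.49 = 0.1279 m³/s
w_3 = (1.43 − 0.44)/2 = 0.495 m; q_3 = 0.31 × 1.16 × 0.495 = 0.1780 m³/s
w_4 = (2.12 − 0.98)/2 = 0.57 m; q_4 = 0.40 × 2.00 × 0.57 = 0.4560 m³/s
w_5 = (2.83 − 1.43)/2 = 0.7 m; q_5 = 0.36 × 1.13 × 0.7 = 0.2848 m³/s
Stations 1, 6 contribute zero (depth or velocity is 0).
Q = Σ qᵢ = 1.047 m³/s
= 1.047 × 1000 = 1047 L/s

1050 L/s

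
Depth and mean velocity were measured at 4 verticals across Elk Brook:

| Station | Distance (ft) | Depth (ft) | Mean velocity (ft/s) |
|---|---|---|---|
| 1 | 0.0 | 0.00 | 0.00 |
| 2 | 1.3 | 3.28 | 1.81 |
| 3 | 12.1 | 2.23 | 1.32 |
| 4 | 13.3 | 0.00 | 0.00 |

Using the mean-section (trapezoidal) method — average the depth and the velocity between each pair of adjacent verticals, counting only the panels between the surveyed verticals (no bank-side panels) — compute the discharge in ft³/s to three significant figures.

Panel 1-2: Δb = 1.3 ft, d̄ = (0.00+3.28)/2 = 1.64, v̄ = (0.00+1.81)/2 = 0.905 → q = 1.3×1.64×0.905 = 1.929 ft³/s
Panel 2-3: Δb = 10.8 ft, d̄ = (3.28+2.23)/2 = 2.755, v̄ = (1.81+1.32)/2 = 1.565 → q = 10.8×2.755×1.565 = 46.57 ft³/s
Panel 3-4: Δb = 1.2 ft, d̄ = (2.23+0.00)/2 = 1.115, v̄ = (1.32+0.00)/2 = 0.66 → q = 1.2×1.115×0.66 = 0.8831 ft³/s
Q = Σ q = 49.38 ft³/s

49.4 ft³/s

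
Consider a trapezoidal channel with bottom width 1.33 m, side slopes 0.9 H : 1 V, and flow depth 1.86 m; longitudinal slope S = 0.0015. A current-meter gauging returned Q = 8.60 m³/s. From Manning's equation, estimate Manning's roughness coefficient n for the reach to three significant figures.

A = (b + z·y)·y = (1.33 + 0.9×1.86)×1.86 = 5.587 m²
P = b + 2y√(1+z²) = 1.33 + 2×1.86×√(1+0.9²) = 6.335 m
R = A/P = 5.587/6.335 = 0.8820 m
n = (1/Q)·A·R^(2/3)·S^(1/2) = (1/8.60) × 5.587 × 0.9197 × 0.03873 = 0.02314

0.0231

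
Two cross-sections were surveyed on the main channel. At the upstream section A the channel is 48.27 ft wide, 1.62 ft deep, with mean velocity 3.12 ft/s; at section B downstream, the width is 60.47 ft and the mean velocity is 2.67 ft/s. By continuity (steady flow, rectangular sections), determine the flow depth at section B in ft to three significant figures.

1.51 ft

Q = A₁V₁ = (48.27×1.62) × 3.12 = 244.0 ft³/s
d₂ = Q/(b₂ V₂) = 244.0/(60.47×2.67) = 1.511 ft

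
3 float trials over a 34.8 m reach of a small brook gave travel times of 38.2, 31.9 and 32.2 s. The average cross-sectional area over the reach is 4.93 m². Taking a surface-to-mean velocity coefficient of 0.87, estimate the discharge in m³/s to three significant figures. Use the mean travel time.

4.38 m³/s

t̄ = (38.2 + 31.9 + 32.2) / 3 = 34.1 s
v_surface = L / t̄ = 34.8 / 34.1 = 1.021 m/s
v_mean = 0.87 × 1.021 = 0.8879 m/s
Q = A × v_mean = 4.93 × 0.8879 = 4.377 m³/s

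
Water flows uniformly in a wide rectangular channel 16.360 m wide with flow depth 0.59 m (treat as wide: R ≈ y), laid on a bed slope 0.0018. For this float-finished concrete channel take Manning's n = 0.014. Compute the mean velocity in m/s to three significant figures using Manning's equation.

2.13 m/s

A = b·y = 16.360 × 0.59 = 9.652 m²
Wide channel: R ≈ y = 0.59 m
Q = (1/n)·A·R^(2/3)·S^(1/2) = (1/0.014) × 9.652 × 0.5900^(2/3) × 0.0018^(1/2) = 20.58 m³/s
V = Q/A = 20.58/9.652 = 2.132 m/s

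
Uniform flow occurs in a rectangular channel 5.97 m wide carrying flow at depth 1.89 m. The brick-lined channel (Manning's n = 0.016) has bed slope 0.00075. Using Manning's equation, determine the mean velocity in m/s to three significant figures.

1.89 m/s

A = b·y = 5.97 × 1.89 = 11.28 m²
P = b + 2y = 5.97 + 2×1.89 = 9.750 m
R = A/P = 11.28/9.750 = 1.157 m
Q = (1/n)·A·R^(2/3)·S^(1/2) = (1/0.016) × 11.28 × 1.157^(2/3) × 0.00075^(1/2) = 21.29 m³/s
V = Q/A = 21.29/11.28 = 1.887 m/s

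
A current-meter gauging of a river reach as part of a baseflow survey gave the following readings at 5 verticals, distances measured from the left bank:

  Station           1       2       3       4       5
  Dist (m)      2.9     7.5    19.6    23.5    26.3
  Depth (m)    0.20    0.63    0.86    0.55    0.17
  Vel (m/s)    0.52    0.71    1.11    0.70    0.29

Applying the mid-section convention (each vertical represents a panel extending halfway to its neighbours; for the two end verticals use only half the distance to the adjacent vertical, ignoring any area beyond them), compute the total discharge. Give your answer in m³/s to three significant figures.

w_1 = (7.5 − 2.9)/2 = 2.3 m; q_1 = 0.52 × 0.20 × 2.3 = 0.2392 m³/s
w_2 = (19.6 − 2.9)/2 = 8.35 m; q_2 = 0.71 × 0.63 × 8.35 = 3.735 m³/s
w_3 = (23.5 − 7.5)/2 = 8 m; q_3 = 1.11 × 0.86 × 8 = 7.637 m³/s
w_4 = (26.3 − 19.6)/2 = 3.35 m; q_4 = 0.70 × 0.55 × 3.35 = 1.290 m³/s
w_5 = (26.3 − 23.5)/2 = 1.4 m; q_5 = 0.29 × 0.17 × 1.4 = 0.06902 m³/s
Q = Σ qᵢ = 12.97 m³/s

13.0 m³/s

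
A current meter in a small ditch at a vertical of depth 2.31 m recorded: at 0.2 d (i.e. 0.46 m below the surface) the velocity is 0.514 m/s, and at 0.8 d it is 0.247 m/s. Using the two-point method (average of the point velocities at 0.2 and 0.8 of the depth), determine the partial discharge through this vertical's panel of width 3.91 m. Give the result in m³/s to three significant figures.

3.44 m³/s

v̄ = (0.514 + 0.247) / 2 = 0.3805 m/s
q = v̄ × d × w = 0.3805 × 2.31 × 3.91 = 3.437 m³/s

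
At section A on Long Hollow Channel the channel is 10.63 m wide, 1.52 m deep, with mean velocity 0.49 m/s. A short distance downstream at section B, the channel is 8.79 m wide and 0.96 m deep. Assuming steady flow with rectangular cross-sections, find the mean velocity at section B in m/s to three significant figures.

Q = A₁V₁ = (10.63×1.52) × 0.49 = 7.917 m³/s
A₂ = 8.79 × 0.96 = 8.438 m²
V₂ = Q/A₂ = 7.917/8.438 = 0.9382 m/s

0.938 m/s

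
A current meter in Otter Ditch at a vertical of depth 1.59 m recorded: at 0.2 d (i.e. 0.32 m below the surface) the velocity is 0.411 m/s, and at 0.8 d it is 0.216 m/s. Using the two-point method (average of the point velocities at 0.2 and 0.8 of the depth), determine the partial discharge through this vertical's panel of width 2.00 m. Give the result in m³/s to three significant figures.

0.997 m³/s

v̄ = (0.411 + 0.216) / 2 = 0.3135 m/s
q = v̄ × d × w = 0.3135 × 1.59 × 2.00 = 0.9969 m³/s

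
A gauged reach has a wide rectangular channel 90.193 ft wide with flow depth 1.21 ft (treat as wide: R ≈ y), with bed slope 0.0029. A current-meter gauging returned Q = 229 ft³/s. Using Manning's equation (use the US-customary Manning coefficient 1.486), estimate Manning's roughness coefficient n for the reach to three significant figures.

0.0433

A = b·y = 90.193 × 1.21 = 109.1 ft²
Wide channel: R ≈ y = 1.21 ft
n = (1.486/Q)·A·R^(2/3)·S^(1/2) = (1.486/229) × 109.1 × 1.136 × 0.05385 = 0.04330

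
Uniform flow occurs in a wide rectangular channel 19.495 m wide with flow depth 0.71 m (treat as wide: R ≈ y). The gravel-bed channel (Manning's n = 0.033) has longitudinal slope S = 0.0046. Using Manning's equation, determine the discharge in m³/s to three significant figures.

A = b·y = 19.495 × 0.71 = 13.84 m²
Wide channel: R ≈ y = 0.71 m
Q = (1/n)·A·R^(2/3)·S^(1/2) = (1/0.033) × 13.84 × 0.7100^(2/3) × 0.0046^(1/2) = 22.64 m³/s

22.6 m³/s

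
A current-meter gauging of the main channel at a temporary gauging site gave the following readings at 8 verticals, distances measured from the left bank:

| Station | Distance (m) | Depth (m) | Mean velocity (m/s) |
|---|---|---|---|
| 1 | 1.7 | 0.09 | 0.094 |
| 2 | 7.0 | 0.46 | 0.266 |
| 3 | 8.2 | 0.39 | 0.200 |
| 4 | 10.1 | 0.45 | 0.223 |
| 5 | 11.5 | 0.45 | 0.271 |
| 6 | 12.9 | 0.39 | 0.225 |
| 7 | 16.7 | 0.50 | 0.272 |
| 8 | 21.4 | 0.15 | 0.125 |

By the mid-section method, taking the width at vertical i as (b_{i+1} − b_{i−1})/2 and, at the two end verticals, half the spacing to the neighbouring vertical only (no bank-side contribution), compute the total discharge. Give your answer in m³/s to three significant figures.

w_1 = (7.0 − 1.7)/2 = 2.65 m; q_1 = 0.094 × 0.09 × 2.65 = 0.02242 m³/s
w_2 = (8.2 − 1.7)/2 = 3.25 m; q_2 = 0.266 × 0.46 × 3.25 = 0.3977 m³/s
w_3 = (10.1 − 7.0)/2 = 1.55 m; q_3 = 0.200 × 0.39 × 1.55 = 0.1209 m³/s
w_4 = (11.5 − 8.2)/2 = 1.65 m; q_4 = 0.223 × 0.45 × 1.65 = 0.1656 m³/s
w_5 = (12.9 − 10.1)/2 = 1.4 m; q_5 = 0.271 × 0.45 × 1.4 = 0.1707 m³/s
w_6 = (16.7 − 11.5)/2 = 2.6 m; q_6 = 0.225 × 0.39 × 2.6 = 0.2282 m³/s
w_7 = (21.4 − 12.9)/2 = 4.25 m; q_7 = 0.272 × 0.50 × 4.25 = 0.5780 m³/s
w_8 = (21.4 − 16.7)/2 = 2.35 m; q_8 = 0.125 × 0.15 × 2.35 = 0.04406 m³/s
Q = Σ qᵢ = 1.728 m³/s

1.73 m³/s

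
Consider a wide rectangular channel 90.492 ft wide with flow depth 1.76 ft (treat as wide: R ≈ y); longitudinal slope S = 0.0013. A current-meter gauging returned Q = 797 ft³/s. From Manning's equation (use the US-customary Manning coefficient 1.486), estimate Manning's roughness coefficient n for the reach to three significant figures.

0.0156

A = b·y = 90.492 × 1.76 = 159.3 ft²
Wide channel: R ≈ y = 1.76 ft
n = (1.486/Q)·A·R^(2/3)·S^(1/2) = (1.486/797) × 159.3 × 1.458 × 0.03606 = 0.01561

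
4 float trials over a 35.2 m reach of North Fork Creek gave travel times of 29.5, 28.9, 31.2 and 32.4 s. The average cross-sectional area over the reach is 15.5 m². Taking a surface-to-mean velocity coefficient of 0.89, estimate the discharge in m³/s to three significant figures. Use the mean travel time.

15.9 m³/s

t̄ = (29.5 + 28.9 + 31.2 + 32.4) / 4 = 30.5 s
v_surface = L / t̄ = 35.2 / 30.5 = 1.154 m/s
v_mean = 0.89 × 1.154 = 1.027 m/s
Q = A × v_mean = 15.5 × 1.027 = 15.92 m³/s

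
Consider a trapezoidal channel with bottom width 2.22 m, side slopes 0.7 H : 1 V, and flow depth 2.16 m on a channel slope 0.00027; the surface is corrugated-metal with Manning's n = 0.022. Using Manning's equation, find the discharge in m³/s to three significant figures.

6.32 m³/s

A = (b + z·y)·y = (2.22 + 0.7×2.16)×2.16 = 8.061 m²
P = b + 2y√(1+z²) = 2.22 + 2×2.16×√(1+0.7²) = 7.493 m
R = A/P = 8.061/7.493 = 1.076 m
Q = (1/n)·A·R^(2/3)·S^(1/2) = (1/0.022) × 8.061 × 1.076^(2/3) × 0.00027^(1/2) = 6.321 m³/s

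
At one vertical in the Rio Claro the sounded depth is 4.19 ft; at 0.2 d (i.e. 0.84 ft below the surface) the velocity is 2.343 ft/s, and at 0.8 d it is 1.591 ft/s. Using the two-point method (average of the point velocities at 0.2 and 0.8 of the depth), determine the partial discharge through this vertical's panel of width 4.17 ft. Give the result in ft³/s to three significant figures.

34.4 ft³/s

v̄ = (2.343 + 1.591) / 2 = 1.967 ft/s
q = v̄ × d × w = 1.967 × 4.19 × 4.17 = 34.37 ft³/s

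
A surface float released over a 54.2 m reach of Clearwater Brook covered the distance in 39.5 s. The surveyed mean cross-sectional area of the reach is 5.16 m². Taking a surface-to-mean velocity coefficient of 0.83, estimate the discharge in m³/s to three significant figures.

5.88 m³/s

v_surface = L / t̄ = 54.2 / 39.5 = 1.372 m/s
v_mean = 0.83 × 1.372 = 1.139 m/s
Q = A × v_mean = 5.16 × 1.139 = 5.877 m³/s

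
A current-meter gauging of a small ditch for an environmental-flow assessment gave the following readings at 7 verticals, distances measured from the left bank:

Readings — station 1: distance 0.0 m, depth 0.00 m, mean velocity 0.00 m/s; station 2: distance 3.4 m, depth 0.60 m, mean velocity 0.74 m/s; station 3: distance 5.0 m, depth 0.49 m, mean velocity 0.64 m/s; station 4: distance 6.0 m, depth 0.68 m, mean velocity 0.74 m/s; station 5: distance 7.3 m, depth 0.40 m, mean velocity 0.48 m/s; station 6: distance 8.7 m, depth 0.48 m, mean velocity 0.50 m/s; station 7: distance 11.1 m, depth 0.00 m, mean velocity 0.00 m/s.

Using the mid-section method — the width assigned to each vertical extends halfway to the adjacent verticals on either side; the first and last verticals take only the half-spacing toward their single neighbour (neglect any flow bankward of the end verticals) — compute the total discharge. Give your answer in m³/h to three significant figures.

10100 m³/h

w_2 = (5.0 − 0.0)/2 = 2.5 m; q_2 = 0.74 × 0.60 × 2.5 = 1.110 m³/s
w_3 = (6.0 − 3.4)/2 = 1.3 m; q_3 = 0.64 × 0.49 × 1.3 = 0.4077 m³/s
w_4 = (7.3 − 5.0)/2 = 1.15 m; q_4 = 0.74 × 0.68 × 1.15 = 0.5787 m³/s
w_5 = (8.7 − 6.0)/2 = 1.35 m; q_5 = 0.48 × 0.40 × 1.35 = 0.2592 m³/s
w_6 = (11.1 − 7.3)/2 = 1.9 m; q_6 = 0.50 × 0.48 × 1.9 = 0.4560 m³/s
Stations 1, 7 contribute zero (depth or velocity is 0).
Q = Σ qᵢ = 2.812 m³/s
= 2.812 × 3600 = 10120 m³/h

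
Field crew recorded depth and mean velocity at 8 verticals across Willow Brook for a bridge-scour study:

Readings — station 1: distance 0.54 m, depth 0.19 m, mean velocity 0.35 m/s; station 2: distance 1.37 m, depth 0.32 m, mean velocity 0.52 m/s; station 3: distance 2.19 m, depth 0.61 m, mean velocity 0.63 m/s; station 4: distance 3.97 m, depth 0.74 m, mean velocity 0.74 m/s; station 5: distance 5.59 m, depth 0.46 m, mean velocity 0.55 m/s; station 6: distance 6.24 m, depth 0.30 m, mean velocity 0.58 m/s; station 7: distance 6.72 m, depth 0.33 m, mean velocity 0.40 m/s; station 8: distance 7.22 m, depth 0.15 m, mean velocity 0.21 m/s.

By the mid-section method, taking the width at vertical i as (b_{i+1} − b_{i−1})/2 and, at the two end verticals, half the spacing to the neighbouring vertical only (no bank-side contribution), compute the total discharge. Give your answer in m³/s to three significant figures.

w_1 = (1.37 − 0.54)/2 = 0.415 m; q_1 = 0.35 × 0.19 × 0.415 = 0.02760 m³/s
w_2 = (2.19 − 0.54)/2 = 0.825 m; q_2 = 0.52 × 0.32 × 0.825 = 0.1373 m³/s
w_3 = (3.97 − 1.37)/2 = 1.3 m; q_3 = 0.63 × 0.61 × 1.3 = 0.4996 m³/s
w_4 = (5.59 − 2.19)/2 = 1.7 m; q_4 = 0.74 × 0.74 × 1.7 = 0.9309 m³/s
w_5 = (6.24 − 3.97)/2 = 1.135 m; q_5 = 0.55 × 0.46 × 1.135 = 0.2872 m³/s
w_6 = (6.72 − 5.59)/2 = 0.565 m; q_6 = 0.58 × 0.30 × 0.565 = 0.09831 m³/s
w_7 = (7.22 − 6.24)/2 = 0.49 m; q_7 = 0.40 × 0.33 × 0.49 = 0.06468 m³/s
w_8 = (7.22 − 6.72)/2 = 0.25 m; q_8 = 0.21 × 0.15 × 0.25 = 0.007875 m³/s
Q = Σ qᵢ = 2.053 m³/s

2.05 m³/s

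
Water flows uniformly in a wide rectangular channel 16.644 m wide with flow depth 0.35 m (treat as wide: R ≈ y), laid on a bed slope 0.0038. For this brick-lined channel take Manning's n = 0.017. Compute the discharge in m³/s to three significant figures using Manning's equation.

A = b·y = 16.644 × 0.35 = 5.825 m²
Wide channel: R ≈ y = 0.35 m
Q = (1/n)·A·R^(2/3)·S^(1/2) = (1/0.017) × 5.825 × 0.3500^(2/3) × 0.0038^(1/2) = 10.49 m³/s

10.5 m³/s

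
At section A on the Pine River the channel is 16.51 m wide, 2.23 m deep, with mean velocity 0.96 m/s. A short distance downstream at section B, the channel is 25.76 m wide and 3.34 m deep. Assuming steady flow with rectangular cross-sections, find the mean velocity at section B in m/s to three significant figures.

Q = A₁V₁ = (16.51×2.23) × 0.96 = 35.34 m³/s
A₂ = 25.76 × 3.34 = 86.04 m²
V₂ = Q/A₂ = 35.34/86.04 = 0.4108 m/s

0.411 m/s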